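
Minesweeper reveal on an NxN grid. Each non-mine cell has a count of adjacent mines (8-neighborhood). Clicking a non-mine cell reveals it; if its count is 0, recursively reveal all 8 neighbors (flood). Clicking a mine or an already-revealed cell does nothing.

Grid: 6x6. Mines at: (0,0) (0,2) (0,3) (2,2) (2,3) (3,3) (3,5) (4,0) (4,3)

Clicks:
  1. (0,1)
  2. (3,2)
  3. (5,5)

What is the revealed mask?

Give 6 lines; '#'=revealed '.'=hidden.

Answer: .#....
......
......
..#...
....##
....##

Derivation:
Click 1 (0,1) count=2: revealed 1 new [(0,1)] -> total=1
Click 2 (3,2) count=4: revealed 1 new [(3,2)] -> total=2
Click 3 (5,5) count=0: revealed 4 new [(4,4) (4,5) (5,4) (5,5)] -> total=6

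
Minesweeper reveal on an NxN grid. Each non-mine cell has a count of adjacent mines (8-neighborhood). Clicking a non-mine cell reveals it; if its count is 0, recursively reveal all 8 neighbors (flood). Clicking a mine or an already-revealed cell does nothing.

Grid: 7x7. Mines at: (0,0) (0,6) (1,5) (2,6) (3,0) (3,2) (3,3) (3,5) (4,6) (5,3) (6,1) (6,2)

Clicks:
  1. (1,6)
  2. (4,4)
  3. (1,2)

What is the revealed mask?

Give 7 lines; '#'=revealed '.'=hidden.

Click 1 (1,6) count=3: revealed 1 new [(1,6)] -> total=1
Click 2 (4,4) count=3: revealed 1 new [(4,4)] -> total=2
Click 3 (1,2) count=0: revealed 12 new [(0,1) (0,2) (0,3) (0,4) (1,1) (1,2) (1,3) (1,4) (2,1) (2,2) (2,3) (2,4)] -> total=14

Answer: .####..
.####.#
.####..
.......
....#..
.......
.......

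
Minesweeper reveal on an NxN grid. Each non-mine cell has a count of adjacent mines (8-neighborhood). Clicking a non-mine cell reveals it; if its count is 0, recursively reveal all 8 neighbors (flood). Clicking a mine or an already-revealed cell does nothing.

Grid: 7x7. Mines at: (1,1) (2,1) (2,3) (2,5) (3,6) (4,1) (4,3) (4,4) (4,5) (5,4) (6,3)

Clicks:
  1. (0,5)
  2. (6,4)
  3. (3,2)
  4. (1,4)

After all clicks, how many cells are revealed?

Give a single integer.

Answer: 12

Derivation:
Click 1 (0,5) count=0: revealed 10 new [(0,2) (0,3) (0,4) (0,5) (0,6) (1,2) (1,3) (1,4) (1,5) (1,6)] -> total=10
Click 2 (6,4) count=2: revealed 1 new [(6,4)] -> total=11
Click 3 (3,2) count=4: revealed 1 new [(3,2)] -> total=12
Click 4 (1,4) count=2: revealed 0 new [(none)] -> total=12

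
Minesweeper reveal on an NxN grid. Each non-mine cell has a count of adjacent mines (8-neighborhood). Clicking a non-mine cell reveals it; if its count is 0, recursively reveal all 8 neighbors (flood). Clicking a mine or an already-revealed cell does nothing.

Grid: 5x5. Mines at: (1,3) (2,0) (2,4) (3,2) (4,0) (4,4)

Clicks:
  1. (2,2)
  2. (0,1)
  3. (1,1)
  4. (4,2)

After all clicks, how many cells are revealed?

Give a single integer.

Answer: 8

Derivation:
Click 1 (2,2) count=2: revealed 1 new [(2,2)] -> total=1
Click 2 (0,1) count=0: revealed 6 new [(0,0) (0,1) (0,2) (1,0) (1,1) (1,2)] -> total=7
Click 3 (1,1) count=1: revealed 0 new [(none)] -> total=7
Click 4 (4,2) count=1: revealed 1 new [(4,2)] -> total=8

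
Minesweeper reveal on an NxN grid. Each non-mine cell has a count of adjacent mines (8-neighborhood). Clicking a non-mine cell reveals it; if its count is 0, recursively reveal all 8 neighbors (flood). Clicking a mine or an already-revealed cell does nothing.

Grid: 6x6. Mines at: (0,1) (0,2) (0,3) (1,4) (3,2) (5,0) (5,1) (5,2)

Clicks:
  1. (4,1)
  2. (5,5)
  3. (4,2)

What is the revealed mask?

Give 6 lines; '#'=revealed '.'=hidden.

Answer: ......
......
...###
...###
.#####
...###

Derivation:
Click 1 (4,1) count=4: revealed 1 new [(4,1)] -> total=1
Click 2 (5,5) count=0: revealed 12 new [(2,3) (2,4) (2,5) (3,3) (3,4) (3,5) (4,3) (4,4) (4,5) (5,3) (5,4) (5,5)] -> total=13
Click 3 (4,2) count=3: revealed 1 new [(4,2)] -> total=14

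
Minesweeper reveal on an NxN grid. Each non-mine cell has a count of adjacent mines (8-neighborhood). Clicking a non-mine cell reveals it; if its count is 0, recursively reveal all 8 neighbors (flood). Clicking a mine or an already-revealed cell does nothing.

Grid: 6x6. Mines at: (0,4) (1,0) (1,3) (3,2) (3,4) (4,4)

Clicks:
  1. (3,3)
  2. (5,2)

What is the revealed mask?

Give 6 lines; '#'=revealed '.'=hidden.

Answer: ......
......
##....
##.#..
####..
####..

Derivation:
Click 1 (3,3) count=3: revealed 1 new [(3,3)] -> total=1
Click 2 (5,2) count=0: revealed 12 new [(2,0) (2,1) (3,0) (3,1) (4,0) (4,1) (4,2) (4,3) (5,0) (5,1) (5,2) (5,3)] -> total=13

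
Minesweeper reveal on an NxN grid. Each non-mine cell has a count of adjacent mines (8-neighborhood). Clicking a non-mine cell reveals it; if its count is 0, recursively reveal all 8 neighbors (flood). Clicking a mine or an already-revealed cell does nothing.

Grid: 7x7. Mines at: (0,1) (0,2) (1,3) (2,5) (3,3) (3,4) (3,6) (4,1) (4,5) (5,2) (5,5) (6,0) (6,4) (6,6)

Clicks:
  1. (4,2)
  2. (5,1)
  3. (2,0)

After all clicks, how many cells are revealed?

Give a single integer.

Answer: 11

Derivation:
Click 1 (4,2) count=3: revealed 1 new [(4,2)] -> total=1
Click 2 (5,1) count=3: revealed 1 new [(5,1)] -> total=2
Click 3 (2,0) count=0: revealed 9 new [(1,0) (1,1) (1,2) (2,0) (2,1) (2,2) (3,0) (3,1) (3,2)] -> total=11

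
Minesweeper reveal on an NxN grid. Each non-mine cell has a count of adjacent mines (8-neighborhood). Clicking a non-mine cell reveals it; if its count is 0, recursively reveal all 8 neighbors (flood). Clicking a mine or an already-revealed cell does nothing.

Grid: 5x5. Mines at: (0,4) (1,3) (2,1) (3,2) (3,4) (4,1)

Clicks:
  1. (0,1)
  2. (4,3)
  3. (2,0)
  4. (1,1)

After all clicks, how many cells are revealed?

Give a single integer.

Answer: 8

Derivation:
Click 1 (0,1) count=0: revealed 6 new [(0,0) (0,1) (0,2) (1,0) (1,1) (1,2)] -> total=6
Click 2 (4,3) count=2: revealed 1 new [(4,3)] -> total=7
Click 3 (2,0) count=1: revealed 1 new [(2,0)] -> total=8
Click 4 (1,1) count=1: revealed 0 new [(none)] -> total=8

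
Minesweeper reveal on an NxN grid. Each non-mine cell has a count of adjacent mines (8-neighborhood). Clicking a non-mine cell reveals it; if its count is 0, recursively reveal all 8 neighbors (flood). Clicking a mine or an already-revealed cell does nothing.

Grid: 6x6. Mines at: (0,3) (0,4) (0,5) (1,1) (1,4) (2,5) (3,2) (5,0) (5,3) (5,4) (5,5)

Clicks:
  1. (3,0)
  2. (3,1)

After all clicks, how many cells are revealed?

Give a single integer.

Click 1 (3,0) count=0: revealed 6 new [(2,0) (2,1) (3,0) (3,1) (4,0) (4,1)] -> total=6
Click 2 (3,1) count=1: revealed 0 new [(none)] -> total=6

Answer: 6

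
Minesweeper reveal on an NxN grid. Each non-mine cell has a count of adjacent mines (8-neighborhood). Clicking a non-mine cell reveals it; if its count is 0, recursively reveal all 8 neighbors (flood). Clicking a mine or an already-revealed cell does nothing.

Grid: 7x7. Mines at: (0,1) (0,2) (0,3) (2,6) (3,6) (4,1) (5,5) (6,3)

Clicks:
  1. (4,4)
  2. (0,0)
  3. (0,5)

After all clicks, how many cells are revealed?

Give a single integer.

Click 1 (4,4) count=1: revealed 1 new [(4,4)] -> total=1
Click 2 (0,0) count=1: revealed 1 new [(0,0)] -> total=2
Click 3 (0,5) count=0: revealed 6 new [(0,4) (0,5) (0,6) (1,4) (1,5) (1,6)] -> total=8

Answer: 8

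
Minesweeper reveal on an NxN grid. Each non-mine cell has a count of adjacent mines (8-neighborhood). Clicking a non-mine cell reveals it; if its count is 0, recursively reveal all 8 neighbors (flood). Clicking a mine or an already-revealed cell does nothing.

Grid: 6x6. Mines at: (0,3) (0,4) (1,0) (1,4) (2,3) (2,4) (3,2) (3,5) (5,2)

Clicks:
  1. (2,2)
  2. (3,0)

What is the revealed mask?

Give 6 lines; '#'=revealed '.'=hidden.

Answer: ......
......
###...
##....
##....
##....

Derivation:
Click 1 (2,2) count=2: revealed 1 new [(2,2)] -> total=1
Click 2 (3,0) count=0: revealed 8 new [(2,0) (2,1) (3,0) (3,1) (4,0) (4,1) (5,0) (5,1)] -> total=9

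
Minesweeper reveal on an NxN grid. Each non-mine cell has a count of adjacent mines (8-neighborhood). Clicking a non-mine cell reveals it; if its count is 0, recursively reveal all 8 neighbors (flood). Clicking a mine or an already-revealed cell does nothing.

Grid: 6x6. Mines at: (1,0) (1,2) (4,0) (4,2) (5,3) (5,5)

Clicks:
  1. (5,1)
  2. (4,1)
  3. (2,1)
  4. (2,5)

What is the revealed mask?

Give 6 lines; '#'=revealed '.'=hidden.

Answer: ...###
...###
.#.###
...###
.#.###
.#....

Derivation:
Click 1 (5,1) count=2: revealed 1 new [(5,1)] -> total=1
Click 2 (4,1) count=2: revealed 1 new [(4,1)] -> total=2
Click 3 (2,1) count=2: revealed 1 new [(2,1)] -> total=3
Click 4 (2,5) count=0: revealed 15 new [(0,3) (0,4) (0,5) (1,3) (1,4) (1,5) (2,3) (2,4) (2,5) (3,3) (3,4) (3,5) (4,3) (4,4) (4,5)] -> total=18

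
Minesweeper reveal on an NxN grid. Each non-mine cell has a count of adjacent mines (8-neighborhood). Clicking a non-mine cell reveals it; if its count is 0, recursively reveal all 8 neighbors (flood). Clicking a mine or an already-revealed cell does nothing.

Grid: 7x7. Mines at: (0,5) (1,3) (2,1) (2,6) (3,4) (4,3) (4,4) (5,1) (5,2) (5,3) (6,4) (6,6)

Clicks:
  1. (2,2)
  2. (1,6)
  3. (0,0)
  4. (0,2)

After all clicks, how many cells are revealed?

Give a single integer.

Click 1 (2,2) count=2: revealed 1 new [(2,2)] -> total=1
Click 2 (1,6) count=2: revealed 1 new [(1,6)] -> total=2
Click 3 (0,0) count=0: revealed 6 new [(0,0) (0,1) (0,2) (1,0) (1,1) (1,2)] -> total=8
Click 4 (0,2) count=1: revealed 0 new [(none)] -> total=8

Answer: 8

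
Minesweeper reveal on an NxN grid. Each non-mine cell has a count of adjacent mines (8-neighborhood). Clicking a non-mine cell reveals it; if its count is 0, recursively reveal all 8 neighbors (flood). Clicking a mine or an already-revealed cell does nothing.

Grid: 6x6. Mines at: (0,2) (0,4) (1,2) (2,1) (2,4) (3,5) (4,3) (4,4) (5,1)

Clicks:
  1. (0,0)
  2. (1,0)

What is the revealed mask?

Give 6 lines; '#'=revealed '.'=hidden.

Answer: ##....
##....
......
......
......
......

Derivation:
Click 1 (0,0) count=0: revealed 4 new [(0,0) (0,1) (1,0) (1,1)] -> total=4
Click 2 (1,0) count=1: revealed 0 new [(none)] -> total=4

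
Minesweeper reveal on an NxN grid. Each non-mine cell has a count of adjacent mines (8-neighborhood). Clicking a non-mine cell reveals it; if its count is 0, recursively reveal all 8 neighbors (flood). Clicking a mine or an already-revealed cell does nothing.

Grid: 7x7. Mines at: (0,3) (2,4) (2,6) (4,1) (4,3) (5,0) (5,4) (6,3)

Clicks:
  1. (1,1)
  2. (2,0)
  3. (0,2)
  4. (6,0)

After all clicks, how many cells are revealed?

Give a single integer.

Answer: 16

Derivation:
Click 1 (1,1) count=0: revealed 15 new [(0,0) (0,1) (0,2) (1,0) (1,1) (1,2) (1,3) (2,0) (2,1) (2,2) (2,3) (3,0) (3,1) (3,2) (3,3)] -> total=15
Click 2 (2,0) count=0: revealed 0 new [(none)] -> total=15
Click 3 (0,2) count=1: revealed 0 new [(none)] -> total=15
Click 4 (6,0) count=1: revealed 1 new [(6,0)] -> total=16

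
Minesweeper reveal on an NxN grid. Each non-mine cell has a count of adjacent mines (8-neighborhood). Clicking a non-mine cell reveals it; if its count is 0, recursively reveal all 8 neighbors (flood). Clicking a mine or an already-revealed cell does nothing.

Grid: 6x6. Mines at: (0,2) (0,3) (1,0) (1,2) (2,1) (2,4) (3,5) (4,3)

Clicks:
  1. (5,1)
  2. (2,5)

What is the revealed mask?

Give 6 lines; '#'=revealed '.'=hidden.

Answer: ......
......
.....#
###...
###...
###...

Derivation:
Click 1 (5,1) count=0: revealed 9 new [(3,0) (3,1) (3,2) (4,0) (4,1) (4,2) (5,0) (5,1) (5,2)] -> total=9
Click 2 (2,5) count=2: revealed 1 new [(2,5)] -> total=10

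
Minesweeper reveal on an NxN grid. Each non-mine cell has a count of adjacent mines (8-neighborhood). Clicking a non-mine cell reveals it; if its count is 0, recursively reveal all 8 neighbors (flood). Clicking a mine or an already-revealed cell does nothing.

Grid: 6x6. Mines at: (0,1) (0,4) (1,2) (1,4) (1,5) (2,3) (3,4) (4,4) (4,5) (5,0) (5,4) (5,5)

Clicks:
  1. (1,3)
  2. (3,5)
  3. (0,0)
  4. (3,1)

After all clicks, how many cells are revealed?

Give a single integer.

Answer: 19

Derivation:
Click 1 (1,3) count=4: revealed 1 new [(1,3)] -> total=1
Click 2 (3,5) count=3: revealed 1 new [(3,5)] -> total=2
Click 3 (0,0) count=1: revealed 1 new [(0,0)] -> total=3
Click 4 (3,1) count=0: revealed 16 new [(1,0) (1,1) (2,0) (2,1) (2,2) (3,0) (3,1) (3,2) (3,3) (4,0) (4,1) (4,2) (4,3) (5,1) (5,2) (5,3)] -> total=19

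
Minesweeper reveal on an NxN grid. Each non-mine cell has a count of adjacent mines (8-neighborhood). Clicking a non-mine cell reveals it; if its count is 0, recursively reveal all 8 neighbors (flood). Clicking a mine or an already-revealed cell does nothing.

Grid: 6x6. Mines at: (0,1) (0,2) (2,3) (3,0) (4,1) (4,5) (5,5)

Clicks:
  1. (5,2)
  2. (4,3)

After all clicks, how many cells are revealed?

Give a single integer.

Answer: 9

Derivation:
Click 1 (5,2) count=1: revealed 1 new [(5,2)] -> total=1
Click 2 (4,3) count=0: revealed 8 new [(3,2) (3,3) (3,4) (4,2) (4,3) (4,4) (5,3) (5,4)] -> total=9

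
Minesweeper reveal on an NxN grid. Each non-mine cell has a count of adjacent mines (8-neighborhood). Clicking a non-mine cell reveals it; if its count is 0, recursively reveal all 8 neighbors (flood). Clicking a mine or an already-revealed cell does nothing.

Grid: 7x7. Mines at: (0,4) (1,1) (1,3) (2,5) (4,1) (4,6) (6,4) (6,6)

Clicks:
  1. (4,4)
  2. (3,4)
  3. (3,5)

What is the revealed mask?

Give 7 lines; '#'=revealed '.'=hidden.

Answer: .......
.......
..###..
..####.
..####.
..####.
.......

Derivation:
Click 1 (4,4) count=0: revealed 15 new [(2,2) (2,3) (2,4) (3,2) (3,3) (3,4) (3,5) (4,2) (4,3) (4,4) (4,5) (5,2) (5,3) (5,4) (5,5)] -> total=15
Click 2 (3,4) count=1: revealed 0 new [(none)] -> total=15
Click 3 (3,5) count=2: revealed 0 new [(none)] -> total=15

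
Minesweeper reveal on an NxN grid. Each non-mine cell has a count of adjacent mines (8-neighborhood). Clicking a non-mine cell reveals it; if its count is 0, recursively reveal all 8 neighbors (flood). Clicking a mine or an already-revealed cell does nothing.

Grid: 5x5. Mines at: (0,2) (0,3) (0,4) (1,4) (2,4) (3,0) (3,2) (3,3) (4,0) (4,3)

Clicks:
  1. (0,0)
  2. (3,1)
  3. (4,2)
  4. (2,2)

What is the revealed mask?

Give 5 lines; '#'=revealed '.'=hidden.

Answer: ##...
##...
###..
.#...
..#..

Derivation:
Click 1 (0,0) count=0: revealed 6 new [(0,0) (0,1) (1,0) (1,1) (2,0) (2,1)] -> total=6
Click 2 (3,1) count=3: revealed 1 new [(3,1)] -> total=7
Click 3 (4,2) count=3: revealed 1 new [(4,2)] -> total=8
Click 4 (2,2) count=2: revealed 1 new [(2,2)] -> total=9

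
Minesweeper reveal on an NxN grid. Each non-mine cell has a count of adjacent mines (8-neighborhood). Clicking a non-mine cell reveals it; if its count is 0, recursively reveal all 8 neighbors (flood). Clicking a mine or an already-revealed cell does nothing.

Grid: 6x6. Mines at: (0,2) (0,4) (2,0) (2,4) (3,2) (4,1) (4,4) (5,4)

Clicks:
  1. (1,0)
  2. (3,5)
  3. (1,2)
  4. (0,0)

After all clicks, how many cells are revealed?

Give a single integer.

Click 1 (1,0) count=1: revealed 1 new [(1,0)] -> total=1
Click 2 (3,5) count=2: revealed 1 new [(3,5)] -> total=2
Click 3 (1,2) count=1: revealed 1 new [(1,2)] -> total=3
Click 4 (0,0) count=0: revealed 3 new [(0,0) (0,1) (1,1)] -> total=6

Answer: 6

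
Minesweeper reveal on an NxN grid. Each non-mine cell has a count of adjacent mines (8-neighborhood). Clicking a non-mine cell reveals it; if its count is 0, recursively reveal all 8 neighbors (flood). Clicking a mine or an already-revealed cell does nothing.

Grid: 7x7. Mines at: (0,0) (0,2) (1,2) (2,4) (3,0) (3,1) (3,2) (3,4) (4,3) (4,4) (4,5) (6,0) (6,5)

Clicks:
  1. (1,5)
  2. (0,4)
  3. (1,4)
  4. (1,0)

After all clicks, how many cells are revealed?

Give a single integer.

Click 1 (1,5) count=1: revealed 1 new [(1,5)] -> total=1
Click 2 (0,4) count=0: revealed 11 new [(0,3) (0,4) (0,5) (0,6) (1,3) (1,4) (1,6) (2,5) (2,6) (3,5) (3,6)] -> total=12
Click 3 (1,4) count=1: revealed 0 new [(none)] -> total=12
Click 4 (1,0) count=1: revealed 1 new [(1,0)] -> total=13

Answer: 13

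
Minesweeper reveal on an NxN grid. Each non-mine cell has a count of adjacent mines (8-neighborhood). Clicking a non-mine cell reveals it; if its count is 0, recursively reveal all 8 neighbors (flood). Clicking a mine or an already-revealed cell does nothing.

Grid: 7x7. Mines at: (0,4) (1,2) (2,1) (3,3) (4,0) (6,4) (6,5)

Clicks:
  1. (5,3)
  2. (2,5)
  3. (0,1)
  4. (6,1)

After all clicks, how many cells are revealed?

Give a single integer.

Click 1 (5,3) count=1: revealed 1 new [(5,3)] -> total=1
Click 2 (2,5) count=0: revealed 17 new [(0,5) (0,6) (1,4) (1,5) (1,6) (2,4) (2,5) (2,6) (3,4) (3,5) (3,6) (4,4) (4,5) (4,6) (5,4) (5,5) (5,6)] -> total=18
Click 3 (0,1) count=1: revealed 1 new [(0,1)] -> total=19
Click 4 (6,1) count=0: revealed 10 new [(4,1) (4,2) (4,3) (5,0) (5,1) (5,2) (6,0) (6,1) (6,2) (6,3)] -> total=29

Answer: 29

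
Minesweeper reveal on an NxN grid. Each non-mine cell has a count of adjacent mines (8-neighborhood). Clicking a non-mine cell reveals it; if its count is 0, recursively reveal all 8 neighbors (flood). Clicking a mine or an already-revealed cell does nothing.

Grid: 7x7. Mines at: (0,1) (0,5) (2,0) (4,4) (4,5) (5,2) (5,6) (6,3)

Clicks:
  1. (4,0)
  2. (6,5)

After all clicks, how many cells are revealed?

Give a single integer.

Answer: 9

Derivation:
Click 1 (4,0) count=0: revealed 8 new [(3,0) (3,1) (4,0) (4,1) (5,0) (5,1) (6,0) (6,1)] -> total=8
Click 2 (6,5) count=1: revealed 1 new [(6,5)] -> total=9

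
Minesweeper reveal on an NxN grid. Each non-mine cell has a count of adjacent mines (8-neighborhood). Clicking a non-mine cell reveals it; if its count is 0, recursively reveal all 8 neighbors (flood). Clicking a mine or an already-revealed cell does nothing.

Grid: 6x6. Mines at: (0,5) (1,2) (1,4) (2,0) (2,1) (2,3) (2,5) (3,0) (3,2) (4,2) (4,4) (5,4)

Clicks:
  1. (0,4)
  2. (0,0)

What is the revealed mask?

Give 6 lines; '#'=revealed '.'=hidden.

Click 1 (0,4) count=2: revealed 1 new [(0,4)] -> total=1
Click 2 (0,0) count=0: revealed 4 new [(0,0) (0,1) (1,0) (1,1)] -> total=5

Answer: ##..#.
##....
......
......
......
......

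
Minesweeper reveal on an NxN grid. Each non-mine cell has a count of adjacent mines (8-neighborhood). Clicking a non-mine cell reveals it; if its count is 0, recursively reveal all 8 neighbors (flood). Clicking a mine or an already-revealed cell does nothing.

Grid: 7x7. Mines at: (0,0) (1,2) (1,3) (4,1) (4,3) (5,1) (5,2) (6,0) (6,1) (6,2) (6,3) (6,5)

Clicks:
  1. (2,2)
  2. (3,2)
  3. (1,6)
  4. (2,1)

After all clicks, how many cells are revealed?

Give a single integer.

Click 1 (2,2) count=2: revealed 1 new [(2,2)] -> total=1
Click 2 (3,2) count=2: revealed 1 new [(3,2)] -> total=2
Click 3 (1,6) count=0: revealed 18 new [(0,4) (0,5) (0,6) (1,4) (1,5) (1,6) (2,4) (2,5) (2,6) (3,4) (3,5) (3,6) (4,4) (4,5) (4,6) (5,4) (5,5) (5,6)] -> total=20
Click 4 (2,1) count=1: revealed 1 new [(2,1)] -> total=21

Answer: 21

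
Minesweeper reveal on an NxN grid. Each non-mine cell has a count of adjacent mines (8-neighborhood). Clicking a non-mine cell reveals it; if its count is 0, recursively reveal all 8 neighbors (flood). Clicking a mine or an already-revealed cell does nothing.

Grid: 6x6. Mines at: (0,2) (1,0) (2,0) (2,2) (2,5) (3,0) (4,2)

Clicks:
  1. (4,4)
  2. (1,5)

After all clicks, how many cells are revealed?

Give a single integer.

Answer: 10

Derivation:
Click 1 (4,4) count=0: revealed 9 new [(3,3) (3,4) (3,5) (4,3) (4,4) (4,5) (5,3) (5,4) (5,5)] -> total=9
Click 2 (1,5) count=1: revealed 1 new [(1,5)] -> total=10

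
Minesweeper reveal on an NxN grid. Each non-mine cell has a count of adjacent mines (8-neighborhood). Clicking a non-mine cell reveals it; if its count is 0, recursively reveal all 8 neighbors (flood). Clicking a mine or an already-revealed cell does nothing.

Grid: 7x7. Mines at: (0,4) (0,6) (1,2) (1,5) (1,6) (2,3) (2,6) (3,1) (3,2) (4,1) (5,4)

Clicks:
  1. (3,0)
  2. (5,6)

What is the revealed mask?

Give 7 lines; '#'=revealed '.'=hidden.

Click 1 (3,0) count=2: revealed 1 new [(3,0)] -> total=1
Click 2 (5,6) count=0: revealed 8 new [(3,5) (3,6) (4,5) (4,6) (5,5) (5,6) (6,5) (6,6)] -> total=9

Answer: .......
.......
.......
#....##
.....##
.....##
.....##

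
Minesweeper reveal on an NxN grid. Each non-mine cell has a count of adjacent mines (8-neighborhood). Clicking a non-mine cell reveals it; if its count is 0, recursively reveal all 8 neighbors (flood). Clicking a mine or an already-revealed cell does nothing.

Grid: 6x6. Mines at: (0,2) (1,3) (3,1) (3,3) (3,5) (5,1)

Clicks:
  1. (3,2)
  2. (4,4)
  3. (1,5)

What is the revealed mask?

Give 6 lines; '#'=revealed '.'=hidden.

Answer: ....##
....##
....##
..#...
....#.
......

Derivation:
Click 1 (3,2) count=2: revealed 1 new [(3,2)] -> total=1
Click 2 (4,4) count=2: revealed 1 new [(4,4)] -> total=2
Click 3 (1,5) count=0: revealed 6 new [(0,4) (0,5) (1,4) (1,5) (2,4) (2,5)] -> total=8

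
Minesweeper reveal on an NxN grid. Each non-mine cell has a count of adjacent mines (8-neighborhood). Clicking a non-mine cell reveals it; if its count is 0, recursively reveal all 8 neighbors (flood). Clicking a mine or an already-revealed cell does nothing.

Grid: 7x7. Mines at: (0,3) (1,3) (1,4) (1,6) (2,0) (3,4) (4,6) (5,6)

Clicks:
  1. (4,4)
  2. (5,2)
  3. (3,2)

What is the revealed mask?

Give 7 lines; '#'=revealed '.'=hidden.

Answer: .......
.......
.###...
####...
######.
######.
######.

Derivation:
Click 1 (4,4) count=1: revealed 1 new [(4,4)] -> total=1
Click 2 (5,2) count=0: revealed 24 new [(2,1) (2,2) (2,3) (3,0) (3,1) (3,2) (3,3) (4,0) (4,1) (4,2) (4,3) (4,5) (5,0) (5,1) (5,2) (5,3) (5,4) (5,5) (6,0) (6,1) (6,2) (6,3) (6,4) (6,5)] -> total=25
Click 3 (3,2) count=0: revealed 0 new [(none)] -> total=25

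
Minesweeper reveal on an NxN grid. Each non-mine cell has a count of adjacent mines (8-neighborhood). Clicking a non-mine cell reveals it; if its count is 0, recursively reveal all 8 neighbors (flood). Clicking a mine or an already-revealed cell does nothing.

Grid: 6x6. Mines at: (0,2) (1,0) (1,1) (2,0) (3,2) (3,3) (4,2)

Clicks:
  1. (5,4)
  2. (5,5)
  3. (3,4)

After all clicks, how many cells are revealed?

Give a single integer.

Click 1 (5,4) count=0: revealed 17 new [(0,3) (0,4) (0,5) (1,3) (1,4) (1,5) (2,3) (2,4) (2,5) (3,4) (3,5) (4,3) (4,4) (4,5) (5,3) (5,4) (5,5)] -> total=17
Click 2 (5,5) count=0: revealed 0 new [(none)] -> total=17
Click 3 (3,4) count=1: revealed 0 new [(none)] -> total=17

Answer: 17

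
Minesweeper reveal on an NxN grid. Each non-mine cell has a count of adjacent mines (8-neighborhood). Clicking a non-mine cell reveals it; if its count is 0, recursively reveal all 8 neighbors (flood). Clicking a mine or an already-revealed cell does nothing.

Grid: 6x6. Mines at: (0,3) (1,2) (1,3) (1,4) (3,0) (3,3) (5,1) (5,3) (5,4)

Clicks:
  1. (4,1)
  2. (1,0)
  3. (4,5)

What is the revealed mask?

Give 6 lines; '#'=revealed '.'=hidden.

Answer: ##....
##....
##....
......
.#...#
......

Derivation:
Click 1 (4,1) count=2: revealed 1 new [(4,1)] -> total=1
Click 2 (1,0) count=0: revealed 6 new [(0,0) (0,1) (1,0) (1,1) (2,0) (2,1)] -> total=7
Click 3 (4,5) count=1: revealed 1 new [(4,5)] -> total=8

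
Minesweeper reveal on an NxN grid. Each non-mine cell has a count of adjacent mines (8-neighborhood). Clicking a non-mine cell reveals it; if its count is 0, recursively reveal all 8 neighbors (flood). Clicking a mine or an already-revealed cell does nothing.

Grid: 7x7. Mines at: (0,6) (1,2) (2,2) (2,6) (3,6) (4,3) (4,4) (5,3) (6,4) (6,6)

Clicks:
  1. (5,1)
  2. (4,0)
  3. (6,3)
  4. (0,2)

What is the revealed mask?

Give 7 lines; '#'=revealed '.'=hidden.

Click 1 (5,1) count=0: revealed 18 new [(0,0) (0,1) (1,0) (1,1) (2,0) (2,1) (3,0) (3,1) (3,2) (4,0) (4,1) (4,2) (5,0) (5,1) (5,2) (6,0) (6,1) (6,2)] -> total=18
Click 2 (4,0) count=0: revealed 0 new [(none)] -> total=18
Click 3 (6,3) count=2: revealed 1 new [(6,3)] -> total=19
Click 4 (0,2) count=1: revealed 1 new [(0,2)] -> total=20

Answer: ###....
##.....
##.....
###....
###....
###....
####...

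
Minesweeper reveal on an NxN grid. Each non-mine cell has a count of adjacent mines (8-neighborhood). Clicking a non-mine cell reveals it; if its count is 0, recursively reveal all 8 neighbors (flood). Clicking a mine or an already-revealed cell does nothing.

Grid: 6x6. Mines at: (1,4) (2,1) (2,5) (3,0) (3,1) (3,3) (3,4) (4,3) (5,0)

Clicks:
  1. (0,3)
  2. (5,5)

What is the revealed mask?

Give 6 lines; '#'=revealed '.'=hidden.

Click 1 (0,3) count=1: revealed 1 new [(0,3)] -> total=1
Click 2 (5,5) count=0: revealed 4 new [(4,4) (4,5) (5,4) (5,5)] -> total=5

Answer: ...#..
......
......
......
....##
....##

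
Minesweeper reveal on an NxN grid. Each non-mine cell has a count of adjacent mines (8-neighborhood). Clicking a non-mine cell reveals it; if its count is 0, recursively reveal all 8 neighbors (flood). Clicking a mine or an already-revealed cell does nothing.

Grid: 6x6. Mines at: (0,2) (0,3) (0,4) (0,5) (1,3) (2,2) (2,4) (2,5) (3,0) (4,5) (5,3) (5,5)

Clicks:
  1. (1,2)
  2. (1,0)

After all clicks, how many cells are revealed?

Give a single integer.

Click 1 (1,2) count=4: revealed 1 new [(1,2)] -> total=1
Click 2 (1,0) count=0: revealed 6 new [(0,0) (0,1) (1,0) (1,1) (2,0) (2,1)] -> total=7

Answer: 7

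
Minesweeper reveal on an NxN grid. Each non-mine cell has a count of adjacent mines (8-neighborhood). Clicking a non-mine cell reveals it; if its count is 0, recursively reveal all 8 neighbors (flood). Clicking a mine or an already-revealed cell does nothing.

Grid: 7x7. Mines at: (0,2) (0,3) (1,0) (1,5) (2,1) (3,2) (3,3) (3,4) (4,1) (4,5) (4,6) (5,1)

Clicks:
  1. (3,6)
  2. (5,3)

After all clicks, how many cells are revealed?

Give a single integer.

Click 1 (3,6) count=2: revealed 1 new [(3,6)] -> total=1
Click 2 (5,3) count=0: revealed 13 new [(4,2) (4,3) (4,4) (5,2) (5,3) (5,4) (5,5) (5,6) (6,2) (6,3) (6,4) (6,5) (6,6)] -> total=14

Answer: 14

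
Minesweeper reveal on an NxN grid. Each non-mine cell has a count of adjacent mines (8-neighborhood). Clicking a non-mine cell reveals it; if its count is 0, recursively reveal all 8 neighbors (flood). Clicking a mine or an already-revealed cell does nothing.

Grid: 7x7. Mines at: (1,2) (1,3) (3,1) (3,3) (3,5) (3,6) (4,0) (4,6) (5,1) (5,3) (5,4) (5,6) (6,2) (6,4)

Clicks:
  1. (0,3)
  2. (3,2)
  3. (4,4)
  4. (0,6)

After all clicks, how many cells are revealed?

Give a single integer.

Click 1 (0,3) count=2: revealed 1 new [(0,3)] -> total=1
Click 2 (3,2) count=2: revealed 1 new [(3,2)] -> total=2
Click 3 (4,4) count=4: revealed 1 new [(4,4)] -> total=3
Click 4 (0,6) count=0: revealed 9 new [(0,4) (0,5) (0,6) (1,4) (1,5) (1,6) (2,4) (2,5) (2,6)] -> total=12

Answer: 12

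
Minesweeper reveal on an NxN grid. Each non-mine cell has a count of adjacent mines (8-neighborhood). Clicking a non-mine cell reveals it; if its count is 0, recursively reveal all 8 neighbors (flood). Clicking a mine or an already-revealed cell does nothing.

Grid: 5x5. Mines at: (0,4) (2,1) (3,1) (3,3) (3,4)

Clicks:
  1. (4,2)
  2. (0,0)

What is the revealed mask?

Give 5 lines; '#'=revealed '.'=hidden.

Click 1 (4,2) count=2: revealed 1 new [(4,2)] -> total=1
Click 2 (0,0) count=0: revealed 8 new [(0,0) (0,1) (0,2) (0,3) (1,0) (1,1) (1,2) (1,3)] -> total=9

Answer: ####.
####.
.....
.....
..#..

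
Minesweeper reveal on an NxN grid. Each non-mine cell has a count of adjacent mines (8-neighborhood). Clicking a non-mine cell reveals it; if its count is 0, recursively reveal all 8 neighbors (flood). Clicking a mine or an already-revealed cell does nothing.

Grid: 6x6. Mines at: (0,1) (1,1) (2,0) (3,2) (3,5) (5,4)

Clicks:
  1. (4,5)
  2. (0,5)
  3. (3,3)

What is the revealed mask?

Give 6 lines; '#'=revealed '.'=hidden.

Click 1 (4,5) count=2: revealed 1 new [(4,5)] -> total=1
Click 2 (0,5) count=0: revealed 12 new [(0,2) (0,3) (0,4) (0,5) (1,2) (1,3) (1,4) (1,5) (2,2) (2,3) (2,4) (2,5)] -> total=13
Click 3 (3,3) count=1: revealed 1 new [(3,3)] -> total=14

Answer: ..####
..####
..####
...#..
.....#
......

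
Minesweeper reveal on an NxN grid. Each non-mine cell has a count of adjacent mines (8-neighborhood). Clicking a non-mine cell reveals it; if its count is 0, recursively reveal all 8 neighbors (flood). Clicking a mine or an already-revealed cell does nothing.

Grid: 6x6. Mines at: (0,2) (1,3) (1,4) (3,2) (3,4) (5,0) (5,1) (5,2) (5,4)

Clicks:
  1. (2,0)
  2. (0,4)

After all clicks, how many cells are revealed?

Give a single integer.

Answer: 11

Derivation:
Click 1 (2,0) count=0: revealed 10 new [(0,0) (0,1) (1,0) (1,1) (2,0) (2,1) (3,0) (3,1) (4,0) (4,1)] -> total=10
Click 2 (0,4) count=2: revealed 1 new [(0,4)] -> total=11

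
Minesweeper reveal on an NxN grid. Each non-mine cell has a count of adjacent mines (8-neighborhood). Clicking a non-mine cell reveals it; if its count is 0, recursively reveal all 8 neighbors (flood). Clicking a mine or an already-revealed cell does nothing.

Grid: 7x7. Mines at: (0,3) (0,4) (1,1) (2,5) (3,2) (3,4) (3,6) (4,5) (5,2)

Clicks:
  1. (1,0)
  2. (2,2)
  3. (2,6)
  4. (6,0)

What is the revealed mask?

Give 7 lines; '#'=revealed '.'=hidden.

Click 1 (1,0) count=1: revealed 1 new [(1,0)] -> total=1
Click 2 (2,2) count=2: revealed 1 new [(2,2)] -> total=2
Click 3 (2,6) count=2: revealed 1 new [(2,6)] -> total=3
Click 4 (6,0) count=0: revealed 10 new [(2,0) (2,1) (3,0) (3,1) (4,0) (4,1) (5,0) (5,1) (6,0) (6,1)] -> total=13

Answer: .......
#......
###...#
##.....
##.....
##.....
##.....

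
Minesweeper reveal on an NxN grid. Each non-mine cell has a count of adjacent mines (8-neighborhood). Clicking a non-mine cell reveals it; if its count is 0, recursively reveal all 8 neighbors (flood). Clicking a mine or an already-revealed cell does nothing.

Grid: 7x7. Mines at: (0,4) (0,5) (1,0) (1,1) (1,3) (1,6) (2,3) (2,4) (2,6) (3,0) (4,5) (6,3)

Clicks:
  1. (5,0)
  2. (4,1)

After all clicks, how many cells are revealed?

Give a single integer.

Click 1 (5,0) count=0: revealed 17 new [(3,1) (3,2) (3,3) (3,4) (4,0) (4,1) (4,2) (4,3) (4,4) (5,0) (5,1) (5,2) (5,3) (5,4) (6,0) (6,1) (6,2)] -> total=17
Click 2 (4,1) count=1: revealed 0 new [(none)] -> total=17

Answer: 17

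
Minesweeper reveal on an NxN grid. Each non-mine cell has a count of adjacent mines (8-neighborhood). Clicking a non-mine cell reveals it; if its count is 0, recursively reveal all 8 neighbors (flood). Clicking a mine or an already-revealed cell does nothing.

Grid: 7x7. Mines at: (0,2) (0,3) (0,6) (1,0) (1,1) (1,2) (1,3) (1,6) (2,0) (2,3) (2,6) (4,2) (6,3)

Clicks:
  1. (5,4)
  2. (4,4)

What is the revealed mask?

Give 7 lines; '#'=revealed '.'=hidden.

Answer: .......
.......
.......
...####
...####
...####
....###

Derivation:
Click 1 (5,4) count=1: revealed 1 new [(5,4)] -> total=1
Click 2 (4,4) count=0: revealed 14 new [(3,3) (3,4) (3,5) (3,6) (4,3) (4,4) (4,5) (4,6) (5,3) (5,5) (5,6) (6,4) (6,5) (6,6)] -> total=15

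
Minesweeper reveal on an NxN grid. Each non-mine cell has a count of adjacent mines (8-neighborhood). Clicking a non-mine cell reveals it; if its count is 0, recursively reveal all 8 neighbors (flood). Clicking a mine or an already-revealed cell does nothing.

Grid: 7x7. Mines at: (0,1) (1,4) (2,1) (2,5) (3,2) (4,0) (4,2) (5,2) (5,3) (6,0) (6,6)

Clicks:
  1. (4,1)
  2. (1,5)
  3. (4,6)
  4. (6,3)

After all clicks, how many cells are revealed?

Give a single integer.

Click 1 (4,1) count=4: revealed 1 new [(4,1)] -> total=1
Click 2 (1,5) count=2: revealed 1 new [(1,5)] -> total=2
Click 3 (4,6) count=0: revealed 9 new [(3,4) (3,5) (3,6) (4,4) (4,5) (4,6) (5,4) (5,5) (5,6)] -> total=11
Click 4 (6,3) count=2: revealed 1 new [(6,3)] -> total=12

Answer: 12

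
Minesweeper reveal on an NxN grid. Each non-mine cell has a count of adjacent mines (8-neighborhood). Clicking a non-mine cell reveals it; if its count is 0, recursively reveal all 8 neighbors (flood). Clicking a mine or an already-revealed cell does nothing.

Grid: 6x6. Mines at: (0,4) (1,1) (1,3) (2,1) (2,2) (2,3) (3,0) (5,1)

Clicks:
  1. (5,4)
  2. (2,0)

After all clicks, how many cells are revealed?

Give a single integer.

Click 1 (5,4) count=0: revealed 16 new [(1,4) (1,5) (2,4) (2,5) (3,2) (3,3) (3,4) (3,5) (4,2) (4,3) (4,4) (4,5) (5,2) (5,3) (5,4) (5,5)] -> total=16
Click 2 (2,0) count=3: revealed 1 new [(2,0)] -> total=17

Answer: 17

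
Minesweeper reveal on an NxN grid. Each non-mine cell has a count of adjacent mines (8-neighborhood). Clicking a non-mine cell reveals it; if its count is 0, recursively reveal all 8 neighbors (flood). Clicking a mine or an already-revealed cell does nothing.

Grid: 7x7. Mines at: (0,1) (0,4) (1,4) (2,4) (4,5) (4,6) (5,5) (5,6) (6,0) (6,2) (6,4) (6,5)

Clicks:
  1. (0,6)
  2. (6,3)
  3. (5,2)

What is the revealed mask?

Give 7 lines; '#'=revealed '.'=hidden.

Answer: .....##
.....##
.....##
.....##
.......
..#....
...#...

Derivation:
Click 1 (0,6) count=0: revealed 8 new [(0,5) (0,6) (1,5) (1,6) (2,5) (2,6) (3,5) (3,6)] -> total=8
Click 2 (6,3) count=2: revealed 1 new [(6,3)] -> total=9
Click 3 (5,2) count=1: revealed 1 new [(5,2)] -> total=10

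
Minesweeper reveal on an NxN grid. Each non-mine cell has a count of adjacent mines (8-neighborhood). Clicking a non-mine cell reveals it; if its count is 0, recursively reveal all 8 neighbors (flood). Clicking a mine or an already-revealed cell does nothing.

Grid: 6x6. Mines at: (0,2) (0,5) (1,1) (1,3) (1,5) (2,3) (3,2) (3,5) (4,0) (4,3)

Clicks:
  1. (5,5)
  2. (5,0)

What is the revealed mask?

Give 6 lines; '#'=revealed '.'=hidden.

Click 1 (5,5) count=0: revealed 4 new [(4,4) (4,5) (5,4) (5,5)] -> total=4
Click 2 (5,0) count=1: revealed 1 new [(5,0)] -> total=5

Answer: ......
......
......
......
....##
#...##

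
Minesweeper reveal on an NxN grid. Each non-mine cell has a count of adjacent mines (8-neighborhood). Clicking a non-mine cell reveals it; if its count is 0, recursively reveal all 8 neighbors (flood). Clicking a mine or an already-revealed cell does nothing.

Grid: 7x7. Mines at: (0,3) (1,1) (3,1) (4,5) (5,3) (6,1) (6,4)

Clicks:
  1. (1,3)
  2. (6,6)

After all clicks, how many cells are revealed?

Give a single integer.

Answer: 5

Derivation:
Click 1 (1,3) count=1: revealed 1 new [(1,3)] -> total=1
Click 2 (6,6) count=0: revealed 4 new [(5,5) (5,6) (6,5) (6,6)] -> total=5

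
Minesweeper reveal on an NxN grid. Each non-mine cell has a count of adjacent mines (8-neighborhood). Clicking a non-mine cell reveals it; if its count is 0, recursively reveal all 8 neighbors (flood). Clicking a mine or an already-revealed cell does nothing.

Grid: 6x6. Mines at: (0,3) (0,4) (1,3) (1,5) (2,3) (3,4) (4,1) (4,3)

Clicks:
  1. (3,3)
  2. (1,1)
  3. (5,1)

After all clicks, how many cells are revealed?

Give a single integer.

Answer: 14

Derivation:
Click 1 (3,3) count=3: revealed 1 new [(3,3)] -> total=1
Click 2 (1,1) count=0: revealed 12 new [(0,0) (0,1) (0,2) (1,0) (1,1) (1,2) (2,0) (2,1) (2,2) (3,0) (3,1) (3,2)] -> total=13
Click 3 (5,1) count=1: revealed 1 new [(5,1)] -> total=14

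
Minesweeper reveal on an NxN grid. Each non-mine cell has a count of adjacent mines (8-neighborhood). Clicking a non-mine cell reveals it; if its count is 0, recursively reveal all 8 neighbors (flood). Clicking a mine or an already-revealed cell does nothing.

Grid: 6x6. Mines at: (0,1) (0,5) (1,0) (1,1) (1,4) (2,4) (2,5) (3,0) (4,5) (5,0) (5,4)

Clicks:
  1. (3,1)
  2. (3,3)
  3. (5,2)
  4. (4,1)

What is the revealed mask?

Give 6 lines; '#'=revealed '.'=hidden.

Click 1 (3,1) count=1: revealed 1 new [(3,1)] -> total=1
Click 2 (3,3) count=1: revealed 1 new [(3,3)] -> total=2
Click 3 (5,2) count=0: revealed 10 new [(2,1) (2,2) (2,3) (3,2) (4,1) (4,2) (4,3) (5,1) (5,2) (5,3)] -> total=12
Click 4 (4,1) count=2: revealed 0 new [(none)] -> total=12

Answer: ......
......
.###..
.###..
.###..
.###..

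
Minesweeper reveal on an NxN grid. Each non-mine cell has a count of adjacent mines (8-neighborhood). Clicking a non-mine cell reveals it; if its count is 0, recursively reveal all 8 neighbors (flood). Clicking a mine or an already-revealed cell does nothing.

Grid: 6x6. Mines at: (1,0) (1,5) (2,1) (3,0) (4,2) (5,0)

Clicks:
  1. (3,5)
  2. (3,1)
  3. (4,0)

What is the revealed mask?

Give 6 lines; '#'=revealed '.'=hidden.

Click 1 (3,5) count=0: revealed 22 new [(0,1) (0,2) (0,3) (0,4) (1,1) (1,2) (1,3) (1,4) (2,2) (2,3) (2,4) (2,5) (3,2) (3,3) (3,4) (3,5) (4,3) (4,4) (4,5) (5,3) (5,4) (5,5)] -> total=22
Click 2 (3,1) count=3: revealed 1 new [(3,1)] -> total=23
Click 3 (4,0) count=2: revealed 1 new [(4,0)] -> total=24

Answer: .####.
.####.
..####
.#####
#..###
...###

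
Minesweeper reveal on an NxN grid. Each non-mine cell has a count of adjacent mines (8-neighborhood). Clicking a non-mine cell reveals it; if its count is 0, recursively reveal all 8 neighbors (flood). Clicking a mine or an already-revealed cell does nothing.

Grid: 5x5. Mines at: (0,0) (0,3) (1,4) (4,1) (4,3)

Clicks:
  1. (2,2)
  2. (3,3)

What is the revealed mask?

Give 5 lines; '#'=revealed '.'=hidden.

Answer: .....
####.
####.
####.
.....

Derivation:
Click 1 (2,2) count=0: revealed 12 new [(1,0) (1,1) (1,2) (1,3) (2,0) (2,1) (2,2) (2,3) (3,0) (3,1) (3,2) (3,3)] -> total=12
Click 2 (3,3) count=1: revealed 0 new [(none)] -> total=12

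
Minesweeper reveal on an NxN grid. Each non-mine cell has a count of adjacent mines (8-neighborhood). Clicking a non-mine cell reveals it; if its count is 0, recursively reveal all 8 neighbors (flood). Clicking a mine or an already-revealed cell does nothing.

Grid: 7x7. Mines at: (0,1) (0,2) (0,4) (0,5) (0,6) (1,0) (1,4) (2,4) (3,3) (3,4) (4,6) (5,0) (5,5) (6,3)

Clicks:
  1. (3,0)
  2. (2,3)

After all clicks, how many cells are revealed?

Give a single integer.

Answer: 10

Derivation:
Click 1 (3,0) count=0: revealed 9 new [(2,0) (2,1) (2,2) (3,0) (3,1) (3,2) (4,0) (4,1) (4,2)] -> total=9
Click 2 (2,3) count=4: revealed 1 new [(2,3)] -> total=10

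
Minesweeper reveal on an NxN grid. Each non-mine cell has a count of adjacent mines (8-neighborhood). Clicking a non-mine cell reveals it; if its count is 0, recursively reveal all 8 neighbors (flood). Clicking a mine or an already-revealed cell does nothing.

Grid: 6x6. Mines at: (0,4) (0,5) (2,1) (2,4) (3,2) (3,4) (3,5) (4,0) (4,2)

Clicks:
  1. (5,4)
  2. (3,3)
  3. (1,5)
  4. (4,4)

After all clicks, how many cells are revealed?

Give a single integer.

Click 1 (5,4) count=0: revealed 6 new [(4,3) (4,4) (4,5) (5,3) (5,4) (5,5)] -> total=6
Click 2 (3,3) count=4: revealed 1 new [(3,3)] -> total=7
Click 3 (1,5) count=3: revealed 1 new [(1,5)] -> total=8
Click 4 (4,4) count=2: revealed 0 new [(none)] -> total=8

Answer: 8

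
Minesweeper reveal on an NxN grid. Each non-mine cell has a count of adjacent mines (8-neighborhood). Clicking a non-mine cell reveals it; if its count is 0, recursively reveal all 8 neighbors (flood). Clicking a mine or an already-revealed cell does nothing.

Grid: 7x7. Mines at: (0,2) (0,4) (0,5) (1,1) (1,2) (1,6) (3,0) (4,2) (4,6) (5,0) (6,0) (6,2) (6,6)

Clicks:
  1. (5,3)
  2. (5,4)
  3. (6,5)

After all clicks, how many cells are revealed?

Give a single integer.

Click 1 (5,3) count=2: revealed 1 new [(5,3)] -> total=1
Click 2 (5,4) count=0: revealed 17 new [(1,3) (1,4) (1,5) (2,3) (2,4) (2,5) (3,3) (3,4) (3,5) (4,3) (4,4) (4,5) (5,4) (5,5) (6,3) (6,4) (6,5)] -> total=18
Click 3 (6,5) count=1: revealed 0 new [(none)] -> total=18

Answer: 18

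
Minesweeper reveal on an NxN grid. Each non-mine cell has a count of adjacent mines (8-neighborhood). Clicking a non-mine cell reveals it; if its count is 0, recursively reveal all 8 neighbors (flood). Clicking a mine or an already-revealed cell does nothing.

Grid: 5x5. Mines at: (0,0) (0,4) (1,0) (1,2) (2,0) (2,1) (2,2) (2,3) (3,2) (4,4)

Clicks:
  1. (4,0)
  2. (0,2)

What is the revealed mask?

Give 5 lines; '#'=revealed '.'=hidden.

Click 1 (4,0) count=0: revealed 4 new [(3,0) (3,1) (4,0) (4,1)] -> total=4
Click 2 (0,2) count=1: revealed 1 new [(0,2)] -> total=5

Answer: ..#..
.....
.....
##...
##...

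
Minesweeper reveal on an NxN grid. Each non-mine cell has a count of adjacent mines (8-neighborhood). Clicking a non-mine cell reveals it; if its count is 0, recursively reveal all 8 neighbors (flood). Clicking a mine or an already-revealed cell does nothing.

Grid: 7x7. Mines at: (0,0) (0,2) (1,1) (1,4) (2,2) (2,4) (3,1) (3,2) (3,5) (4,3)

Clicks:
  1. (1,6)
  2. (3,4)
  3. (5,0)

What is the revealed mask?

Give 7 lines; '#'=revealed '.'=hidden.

Click 1 (1,6) count=0: revealed 6 new [(0,5) (0,6) (1,5) (1,6) (2,5) (2,6)] -> total=6
Click 2 (3,4) count=3: revealed 1 new [(3,4)] -> total=7
Click 3 (5,0) count=0: revealed 20 new [(4,0) (4,1) (4,2) (4,4) (4,5) (4,6) (5,0) (5,1) (5,2) (5,3) (5,4) (5,5) (5,6) (6,0) (6,1) (6,2) (6,3) (6,4) (6,5) (6,6)] -> total=27

Answer: .....##
.....##
.....##
....#..
###.###
#######
#######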